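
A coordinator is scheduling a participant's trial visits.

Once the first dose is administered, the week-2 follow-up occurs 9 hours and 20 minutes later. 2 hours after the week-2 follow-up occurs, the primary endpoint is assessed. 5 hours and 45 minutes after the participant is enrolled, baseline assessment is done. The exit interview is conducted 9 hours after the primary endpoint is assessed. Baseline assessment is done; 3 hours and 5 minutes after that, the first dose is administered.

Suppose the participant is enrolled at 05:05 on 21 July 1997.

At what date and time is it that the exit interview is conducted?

The participant is enrolled: 05:05 Jul 21, 1997.
Baseline assessment is done: 05:05 Jul 21, 1997 + 5h45m = 10:50 Jul 21, 1997.
The first dose is administered: 10:50 Jul 21, 1997 + 3h05m = 13:55 Jul 21, 1997.
The week-2 follow-up occurs: 13:55 Jul 21, 1997 + 9h20m = 23:15 Jul 21, 1997.
The primary endpoint is assessed: 23:15 Jul 21, 1997 + 2h = 01:15 Jul 22, 1997.
The exit interview is conducted: 01:15 Jul 22, 1997 + 9h = 10:15 Jul 22, 1997.

10:15 on 22 July 1997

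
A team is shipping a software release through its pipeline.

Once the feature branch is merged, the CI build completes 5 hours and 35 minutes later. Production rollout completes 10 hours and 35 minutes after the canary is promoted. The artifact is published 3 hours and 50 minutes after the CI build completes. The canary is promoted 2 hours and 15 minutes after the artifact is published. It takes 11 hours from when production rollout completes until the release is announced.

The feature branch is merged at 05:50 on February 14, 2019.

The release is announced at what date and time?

The feature branch is merged: 05:50 Feb 14, 2019.
The CI build completes: 05:50 Feb 14, 2019 + 5h35m = 11:25 Feb 14, 2019.
The artifact is published: 11:25 Feb 14, 2019 + 3h50m = 15:15 Feb 14, 2019.
The canary is promoted: 15:15 Feb 14, 2019 + 2h15m = 17:30 Feb 14, 2019.
Production rollout completes: 17:30 Feb 14, 2019 + 10h35m = 04:05 Feb 15, 2019.
The release is announced: 04:05 Feb 15, 2019 + 11h = 15:05 Feb 15, 2019.

15:05 on February 15, 2019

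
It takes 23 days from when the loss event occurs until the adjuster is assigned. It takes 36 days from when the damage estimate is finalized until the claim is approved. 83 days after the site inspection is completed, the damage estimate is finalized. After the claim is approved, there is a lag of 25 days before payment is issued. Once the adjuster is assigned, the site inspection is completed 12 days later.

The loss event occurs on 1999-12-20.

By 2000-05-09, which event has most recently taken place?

The loss event occurs: Dec 20, 1999.
The adjuster is assigned: Dec 20, 1999 + 23 days = Jan 12, 2000.
The site inspection is completed: Jan 12, 2000 + 12 days = Jan 24, 2000.
The damage estimate is finalized: Jan 24, 2000 + 83 days = Apr 16, 2000.
The claim is approved: Apr 16, 2000 + 36 days = May 22, 2000.
Payment is issued: May 22, 2000 + 25 days = Jun 16, 2000.
May 9, 2000 falls between when the damage estimate is finalized (Apr 16, 2000) and when the claim is approved (May 22, 2000).

The damage estimate is finalized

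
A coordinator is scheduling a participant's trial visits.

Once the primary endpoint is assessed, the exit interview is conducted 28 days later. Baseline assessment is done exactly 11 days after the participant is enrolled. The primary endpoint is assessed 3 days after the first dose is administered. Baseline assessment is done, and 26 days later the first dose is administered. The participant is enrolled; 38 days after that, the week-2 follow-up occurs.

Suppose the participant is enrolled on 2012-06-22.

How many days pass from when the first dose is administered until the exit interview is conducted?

31 days

Causal path: the first dose is administered → the primary endpoint is assessed → the exit interview is conducted.
Total delay along the path: 3 + 28 = 31 days.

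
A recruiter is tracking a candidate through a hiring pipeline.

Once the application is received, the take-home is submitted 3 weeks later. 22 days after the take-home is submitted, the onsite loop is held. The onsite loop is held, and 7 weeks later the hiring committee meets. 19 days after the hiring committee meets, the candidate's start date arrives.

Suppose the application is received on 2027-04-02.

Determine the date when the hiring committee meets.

2027-07-03

The application is received: Apr 2, 2027.
The take-home is submitted: Apr 2, 2027 + 3 weeks = Apr 23, 2027.
The onsite loop is held: Apr 23, 2027 + 22 days = May 15, 2027.
The hiring committee meets: May 15, 2027 + 7 weeks = Jul 3, 2027.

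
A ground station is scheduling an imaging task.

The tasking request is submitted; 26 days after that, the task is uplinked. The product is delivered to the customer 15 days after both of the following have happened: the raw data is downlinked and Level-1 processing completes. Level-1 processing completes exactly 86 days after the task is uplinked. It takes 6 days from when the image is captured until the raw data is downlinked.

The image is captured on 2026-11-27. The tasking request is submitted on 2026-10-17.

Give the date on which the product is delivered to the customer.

2027-02-21

The image is captured: Nov 27, 2026.
The raw data is downlinked: Nov 27, 2026 + 6 days = Dec 3, 2026.
The tasking request is submitted: Oct 17, 2026.
The task is uplinked: Oct 17, 2026 + 26 days = Nov 12, 2026.
Level-1 processing completes: Nov 12, 2026 + 86 days = Feb 6, 2027.
Both prerequisites met — the raw data is downlinked (Dec 3, 2026), Level-1 processing completes (Feb 6, 2027); the later is Feb 6, 2027.
The product is delivered to the customer: Feb 6, 2027 + 15 days = Feb 21, 2027.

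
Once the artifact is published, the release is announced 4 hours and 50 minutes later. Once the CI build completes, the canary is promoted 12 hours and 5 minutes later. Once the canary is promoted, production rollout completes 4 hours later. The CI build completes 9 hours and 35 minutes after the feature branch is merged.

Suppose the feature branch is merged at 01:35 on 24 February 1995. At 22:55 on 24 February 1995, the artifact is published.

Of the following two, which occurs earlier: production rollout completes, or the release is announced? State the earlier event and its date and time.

The feature branch is merged: 01:35 Feb 24, 1995.
The CI build completes: 01:35 Feb 24, 1995 + 9h35m = 11:10 Feb 24, 1995.
The canary is promoted: 11:10 Feb 24, 1995 + 12h05m = 23:15 Feb 24, 1995.
Production rollout completes: 23:15 Feb 24, 1995 + 4h = 03:15 Feb 25, 1995.
The artifact is published: 22:55 Feb 24, 1995.
The release is announced: 22:55 Feb 24, 1995 + 4h50m = 03:45 Feb 25, 1995.
Comparing: production rollout completes at 03:15 Feb 25, 1995 vs the release is announced at 03:45 Feb 25, 1995. Earlier: production rollout completes.

Production rollout completes — 03:15 on 25 February 1995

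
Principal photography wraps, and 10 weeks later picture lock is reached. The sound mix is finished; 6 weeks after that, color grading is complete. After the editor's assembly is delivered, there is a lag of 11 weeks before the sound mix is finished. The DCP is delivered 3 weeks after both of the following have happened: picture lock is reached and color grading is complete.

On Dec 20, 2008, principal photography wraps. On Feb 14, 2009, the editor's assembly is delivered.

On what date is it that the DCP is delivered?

Principal photography wraps: Dec 20, 2008.
Picture lock is reached: Dec 20, 2008 + 10 weeks = Feb 28, 2009.
The editor's assembly is delivered: Feb 14, 2009.
The sound mix is finished: Feb 14, 2009 + 11 weeks = May 2, 2009.
Color grading is complete: May 2, 2009 + 6 weeks = Jun 13, 2009.
Both prerequisites met — picture lock is reached (Feb 28, 2009), color grading is complete (Jun 13, 2009); the later is Jun 13, 2009.
The DCP is delivered: Jun 13, 2009 + 3 weeks = Jul 4, 2009.

Jul 4, 2009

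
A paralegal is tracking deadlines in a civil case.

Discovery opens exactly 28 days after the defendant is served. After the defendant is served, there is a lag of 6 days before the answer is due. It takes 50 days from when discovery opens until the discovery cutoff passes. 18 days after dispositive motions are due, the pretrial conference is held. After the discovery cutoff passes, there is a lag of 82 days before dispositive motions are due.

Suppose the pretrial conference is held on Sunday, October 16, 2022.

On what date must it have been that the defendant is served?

Thursday, April 21, 2022

The pretrial conference is held: Oct 16, 2022.
Dispositive motions are due: Oct 16, 2022 − 18 days = Sep 28, 2022.
The discovery cutoff passes: Sep 28, 2022 − 82 days = Jul 8, 2022.
Discovery opens: Jul 8, 2022 − 50 days = May 19, 2022.
The defendant is served: May 19, 2022 − 28 days = Apr 21, 2022.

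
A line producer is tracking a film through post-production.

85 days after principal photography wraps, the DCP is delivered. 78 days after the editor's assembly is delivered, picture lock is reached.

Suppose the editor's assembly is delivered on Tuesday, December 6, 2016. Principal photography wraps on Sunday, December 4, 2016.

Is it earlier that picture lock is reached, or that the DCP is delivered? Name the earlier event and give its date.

The editor's assembly is delivered: Dec 6, 2016.
Picture lock is reached: Dec 6, 2016 + 78 days = Feb 22, 2017.
Principal photography wraps: Dec 4, 2016.
The DCP is delivered: Dec 4, 2016 + 85 days = Feb 27, 2017.
Comparing: picture lock is reached on Feb 22, 2017 vs the DCP is delivered on Feb 27, 2017. Earlier: picture lock is reached.

Picture lock is reached — Wednesday, February 22, 2017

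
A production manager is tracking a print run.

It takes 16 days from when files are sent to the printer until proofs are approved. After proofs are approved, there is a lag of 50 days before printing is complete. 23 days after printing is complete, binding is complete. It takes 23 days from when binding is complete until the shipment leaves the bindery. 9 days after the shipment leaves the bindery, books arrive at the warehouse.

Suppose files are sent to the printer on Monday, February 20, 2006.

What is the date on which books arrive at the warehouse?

Files are sent to the printer: Feb 20, 2006.
Proofs are approved: Feb 20, 2006 + 16 days = Mar 8, 2006.
Printing is complete: Mar 8, 2006 + 50 days = Apr 27, 2006.
Binding is complete: Apr 27, 2006 + 23 days = May 20, 2006.
The shipment leaves the bindery: May 20, 2006 + 23 days = Jun 12, 2006.
Books arrive at the warehouse: Jun 12, 2006 + 9 days = Jun 21, 2006.

Wednesday, June 21, 2006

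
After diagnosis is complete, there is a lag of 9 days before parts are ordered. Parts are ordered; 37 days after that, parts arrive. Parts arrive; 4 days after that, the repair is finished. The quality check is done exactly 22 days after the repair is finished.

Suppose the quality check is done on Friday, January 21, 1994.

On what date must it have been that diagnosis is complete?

Wednesday, November 10, 1993

The quality check is done: Jan 21, 1994.
The repair is finished: Jan 21, 1994 − 22 days = Dec 30, 1993.
Parts arrive: Dec 30, 1993 − 4 days = Dec 26, 1993.
Parts are ordered: Dec 26, 1993 − 37 days = Nov 19, 1993.
Diagnosis is complete: Nov 19, 1993 − 9 days = Nov 10, 1993.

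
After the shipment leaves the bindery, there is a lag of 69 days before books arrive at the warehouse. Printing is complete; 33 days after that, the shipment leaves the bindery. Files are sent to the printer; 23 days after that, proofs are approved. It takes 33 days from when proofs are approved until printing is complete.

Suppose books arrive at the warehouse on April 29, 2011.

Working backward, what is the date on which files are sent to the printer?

November 22, 2010

Books arrive at the warehouse: Apr 29, 2011.
The shipment leaves the bindery: Apr 29, 2011 − 69 days = Feb 19, 2011.
Printing is complete: Feb 19, 2011 − 33 days = Jan 17, 2011.
Proofs are approved: Jan 17, 2011 − 33 days = Dec 15, 2010.
Files are sent to the printer: Dec 15, 2010 − 23 days = Nov 22, 2010.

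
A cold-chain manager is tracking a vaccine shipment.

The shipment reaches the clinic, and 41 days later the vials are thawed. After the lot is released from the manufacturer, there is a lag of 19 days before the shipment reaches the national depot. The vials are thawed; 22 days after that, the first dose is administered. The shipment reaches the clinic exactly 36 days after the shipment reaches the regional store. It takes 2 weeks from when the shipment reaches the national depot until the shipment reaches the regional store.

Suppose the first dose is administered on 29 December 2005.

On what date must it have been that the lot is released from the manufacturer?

The first dose is administered: Dec 29, 2005.
The vials are thawed: Dec 29, 2005 − 22 days = Dec 7, 2005.
The shipment reaches the clinic: Dec 7, 2005 − 41 days = Oct 27, 2005.
The shipment reaches the regional store: Oct 27, 2005 − 36 days = Sep 21, 2005.
The shipment reaches the national depot: Sep 21, 2005 − 2 weeks = Sep 7, 2005.
The lot is released from the manufacturer: Sep 7, 2005 − 19 days = Aug 19, 2005.

19 August 2005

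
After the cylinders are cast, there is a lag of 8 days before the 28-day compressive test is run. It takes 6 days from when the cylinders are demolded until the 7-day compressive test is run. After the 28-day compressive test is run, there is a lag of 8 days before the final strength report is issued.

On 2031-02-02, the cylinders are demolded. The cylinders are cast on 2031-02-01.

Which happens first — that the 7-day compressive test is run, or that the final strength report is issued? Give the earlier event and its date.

The cylinders are demolded: Feb 2, 2031.
The 7-day compressive test is run: Feb 2, 2031 + 6 days = Feb 8, 2031.
The cylinders are cast: Feb 1, 2031.
The 28-day compressive test is run: Feb 1, 2031 + 8 days = Feb 9, 2031.
The final strength report is issued: Feb 9, 2031 + 8 days = Feb 17, 2031.
Comparing: the 7-day compressive test is run on Feb 8, 2031 vs the final strength report is issued on Feb 17, 2031. Earlier: the 7-day compressive test is run.

The 7-day compressive test is run — 2031-02-08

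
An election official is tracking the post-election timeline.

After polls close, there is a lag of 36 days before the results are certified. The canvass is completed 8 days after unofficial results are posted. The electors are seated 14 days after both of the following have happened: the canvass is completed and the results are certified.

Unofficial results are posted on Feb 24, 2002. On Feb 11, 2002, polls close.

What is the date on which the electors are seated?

Apr 2, 2002

Unofficial results are posted: Feb 24, 2002.
The canvass is completed: Feb 24, 2002 + 8 days = Mar 4, 2002.
Polls close: Feb 11, 2002.
The results are certified: Feb 11, 2002 + 36 days = Mar 19, 2002.
Both prerequisites met — the canvass is completed (Mar 4, 2002), the results are certified (Mar 19, 2002); the later is Mar 19, 2002.
The electors are seated: Mar 19, 2002 + 14 days = Apr 2, 2002.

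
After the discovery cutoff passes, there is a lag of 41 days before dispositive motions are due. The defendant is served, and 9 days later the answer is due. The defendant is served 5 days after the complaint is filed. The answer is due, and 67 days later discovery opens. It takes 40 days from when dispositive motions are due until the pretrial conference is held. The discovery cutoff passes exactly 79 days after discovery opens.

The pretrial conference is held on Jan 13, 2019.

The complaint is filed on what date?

May 17, 2018

The pretrial conference is held: Jan 13, 2019.
Dispositive motions are due: Jan 13, 2019 − 40 days = Dec 4, 2018.
The discovery cutoff passes: Dec 4, 2018 − 41 days = Oct 24, 2018.
Discovery opens: Oct 24, 2018 − 79 days = Aug 6, 2018.
The answer is due: Aug 6, 2018 − 67 days = May 31, 2018.
The defendant is served: May 31, 2018 − 9 days = May 22, 2018.
The complaint is filed: May 22, 2018 − 5 days = May 17, 2018.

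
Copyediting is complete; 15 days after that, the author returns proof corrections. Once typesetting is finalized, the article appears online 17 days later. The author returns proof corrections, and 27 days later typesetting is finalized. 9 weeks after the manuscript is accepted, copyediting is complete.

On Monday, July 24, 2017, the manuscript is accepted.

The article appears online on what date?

The manuscript is accepted: Jul 24, 2017.
Copyediting is complete: Jul 24, 2017 + 9 weeks = Sep 25, 2017.
The author returns proof corrections: Sep 25, 2017 + 15 days = Oct 10, 2017.
Typesetting is finalized: Oct 10, 2017 + 27 days = Nov 6, 2017.
The article appears online: Nov 6, 2017 + 17 days = Nov 23, 2017.

Thursday, November 23, 2017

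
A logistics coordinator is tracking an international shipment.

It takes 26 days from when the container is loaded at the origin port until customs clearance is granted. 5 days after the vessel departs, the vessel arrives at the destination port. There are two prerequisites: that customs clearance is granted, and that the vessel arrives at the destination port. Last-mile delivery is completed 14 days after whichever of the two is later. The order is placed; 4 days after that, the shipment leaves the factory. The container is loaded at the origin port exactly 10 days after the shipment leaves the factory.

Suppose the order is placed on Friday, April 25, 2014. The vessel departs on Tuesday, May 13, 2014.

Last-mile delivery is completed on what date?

Wednesday, June 18, 2014

The order is placed: Apr 25, 2014.
The shipment leaves the factory: Apr 25, 2014 + 4 days = Apr 29, 2014.
The container is loaded at the origin port: Apr 29, 2014 + 10 days = May 9, 2014.
Customs clearance is granted: May 9, 2014 + 26 days = Jun 4, 2014.
The vessel departs: May 13, 2014.
The vessel arrives at the destination port: May 13, 2014 + 5 days = May 18, 2014.
Both prerequisites met — customs clearance is granted (Jun 4, 2014), the vessel arrives at the destination port (May 18, 2014); the later is Jun 4, 2014.
Last-mile delivery is completed: Jun 4, 2014 + 14 days = Jun 18, 2014.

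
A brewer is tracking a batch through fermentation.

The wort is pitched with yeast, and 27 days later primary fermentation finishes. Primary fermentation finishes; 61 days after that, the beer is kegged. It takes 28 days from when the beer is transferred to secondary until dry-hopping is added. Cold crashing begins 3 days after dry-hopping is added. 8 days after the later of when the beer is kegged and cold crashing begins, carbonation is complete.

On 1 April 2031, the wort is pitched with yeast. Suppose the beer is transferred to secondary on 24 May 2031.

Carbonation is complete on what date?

6 July 2031

The wort is pitched with yeast: Apr 1, 2031.
Primary fermentation finishes: Apr 1, 2031 + 27 days = Apr 28, 2031.
The beer is kegged: Apr 28, 2031 + 61 days = Jun 28, 2031.
The beer is transferred to secondary: May 24, 2031.
Dry-hopping is added: May 24, 2031 + 28 days = Jun 21, 2031.
Cold crashing begins: Jun 21, 2031 + 3 days = Jun 24, 2031.
Both prerequisites met — the beer is kegged (Jun 28, 2031), cold crashing begins (Jun 24, 2031); the later is Jun 28, 2031.
Carbonation is complete: Jun 28, 2031 + 8 days = Jul 6, 2031.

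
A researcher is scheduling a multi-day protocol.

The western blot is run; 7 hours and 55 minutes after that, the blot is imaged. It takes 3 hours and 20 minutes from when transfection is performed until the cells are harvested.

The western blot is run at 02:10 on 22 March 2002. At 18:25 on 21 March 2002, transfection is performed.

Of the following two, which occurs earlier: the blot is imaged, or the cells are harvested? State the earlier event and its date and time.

The western blot is run: 02:10 Mar 22, 2002.
The blot is imaged: 02:10 Mar 22, 2002 + 7h55m = 10:05 Mar 22, 2002.
Transfection is performed: 18:25 Mar 21, 2002.
The cells are harvested: 18:25 Mar 21, 2002 + 3h20m = 21:45 Mar 21, 2002.
Comparing: the blot is imaged at 10:05 Mar 22, 2002 vs the cells are harvested at 21:45 Mar 21, 2002. Earlier: the cells are harvested.

The cells are harvested — 21:45 on 21 March 2002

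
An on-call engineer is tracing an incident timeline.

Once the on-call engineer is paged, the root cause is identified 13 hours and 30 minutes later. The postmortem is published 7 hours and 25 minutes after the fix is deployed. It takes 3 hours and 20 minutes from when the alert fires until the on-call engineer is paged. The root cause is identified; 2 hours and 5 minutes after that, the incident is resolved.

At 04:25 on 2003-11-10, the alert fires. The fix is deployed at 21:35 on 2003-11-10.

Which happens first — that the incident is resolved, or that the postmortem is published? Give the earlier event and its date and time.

The alert fires: 04:25 Nov 10, 2003.
The on-call engineer is paged: 04:25 Nov 10, 2003 + 3h20m = 07:45 Nov 10, 2003.
The root cause is identified: 07:45 Nov 10, 2003 + 13h30m = 21:15 Nov 10, 2003.
The incident is resolved: 21:15 Nov 10, 2003 + 2h05m = 23:20 Nov 10, 2003.
The fix is deployed: 21:35 Nov 10, 2003.
The postmortem is published: 21:35 Nov 10, 2003 + 7h25m = 05:00 Nov 11, 2003.
Comparing: the incident is resolved at 23:20 Nov 10, 2003 vs the postmortem is published at 05:00 Nov 11, 2003. Earlier: the incident is resolved.

The incident is resolved — 23:20 on 2003-11-10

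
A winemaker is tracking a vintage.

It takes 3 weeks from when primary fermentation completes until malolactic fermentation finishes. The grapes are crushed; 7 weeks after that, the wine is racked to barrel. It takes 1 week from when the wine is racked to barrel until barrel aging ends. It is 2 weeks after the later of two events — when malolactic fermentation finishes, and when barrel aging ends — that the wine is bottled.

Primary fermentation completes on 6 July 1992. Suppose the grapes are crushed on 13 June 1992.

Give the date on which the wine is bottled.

Primary fermentation completes: Jul 6, 1992.
Malolactic fermentation finishes: Jul 6, 1992 + 3 weeks = Jul 27, 1992.
The grapes are crushed: Jun 13, 1992.
The wine is racked to barrel: Jun 13, 1992 + 7 weeks = Aug 1, 1992.
Barrel aging ends: Aug 1, 1992 + 1 week = Aug 8, 1992.
Both prerequisites met — malolactic fermentation finishes (Jul 27, 1992), barrel aging ends (Aug 8, 1992); the later is Aug 8, 1992.
The wine is bottled: Aug 8, 1992 + 2 weeks = Aug 22, 1992.

22 August 1992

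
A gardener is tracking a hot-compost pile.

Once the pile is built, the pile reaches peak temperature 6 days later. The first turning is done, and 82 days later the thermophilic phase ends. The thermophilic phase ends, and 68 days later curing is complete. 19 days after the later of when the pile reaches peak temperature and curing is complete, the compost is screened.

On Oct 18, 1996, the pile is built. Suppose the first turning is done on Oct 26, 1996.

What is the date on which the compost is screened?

The pile is built: Oct 18, 1996.
The pile reaches peak temperature: Oct 18, 1996 + 6 days = Oct 24, 1996.
The first turning is done: Oct 26, 1996.
The thermophilic phase ends: Oct 26, 1996 + 82 days = Jan 16, 1997.
Curing is complete: Jan 16, 1997 + 68 days = Mar 25, 1997.
Both prerequisites met — the pile reaches peak temperature (Oct 24, 1996), curing is complete (Mar 25, 1997); the later is Mar 25, 1997.
The compost is screened: Mar 25, 1997 + 19 days = Apr 13, 1997.

Apr 13, 1997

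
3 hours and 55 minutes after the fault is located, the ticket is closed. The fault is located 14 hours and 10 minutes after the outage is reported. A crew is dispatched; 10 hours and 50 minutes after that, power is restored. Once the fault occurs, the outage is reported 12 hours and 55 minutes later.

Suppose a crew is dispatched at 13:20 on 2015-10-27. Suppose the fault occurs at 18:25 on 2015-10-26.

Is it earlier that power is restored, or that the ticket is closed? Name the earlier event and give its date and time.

Power is restored — 00:10 on 2015-10-28

A crew is dispatched: 13:20 Oct 27, 2015.
Power is restored: 13:20 Oct 27, 2015 + 10h50m = 00:10 Oct 28, 2015.
The fault occurs: 18:25 Oct 26, 2015.
The outage is reported: 18:25 Oct 26, 2015 + 12h55m = 07:20 Oct 27, 2015.
The fault is located: 07:20 Oct 27, 2015 + 14h10m = 21:30 Oct 27, 2015.
The ticket is closed: 21:30 Oct 27, 2015 + 3h55m = 01:25 Oct 28, 2015.
Comparing: power is restored at 00:10 Oct 28, 2015 vs the ticket is closed at 01:25 Oct 28, 2015. Earlier: power is restored.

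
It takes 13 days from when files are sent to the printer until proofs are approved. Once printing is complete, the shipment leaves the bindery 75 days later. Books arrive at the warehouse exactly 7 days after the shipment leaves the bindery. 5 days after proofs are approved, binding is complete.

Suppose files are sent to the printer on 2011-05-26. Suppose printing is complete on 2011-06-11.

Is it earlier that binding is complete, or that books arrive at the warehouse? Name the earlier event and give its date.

Binding is complete — 2011-06-13

Files are sent to the printer: May 26, 2011.
Proofs are approved: May 26, 2011 + 13 days = Jun 8, 2011.
Binding is complete: Jun 8, 2011 + 5 days = Jun 13, 2011.
Printing is complete: Jun 11, 2011.
The shipment leaves the bindery: Jun 11, 2011 + 75 days = Aug 25, 2011.
Books arrive at the warehouse: Aug 25, 2011 + 7 days = Sep 1, 2011.
Comparing: binding is complete on Jun 13, 2011 vs books arrive at the warehouse on Sep 1, 2011. Earlier: binding is complete.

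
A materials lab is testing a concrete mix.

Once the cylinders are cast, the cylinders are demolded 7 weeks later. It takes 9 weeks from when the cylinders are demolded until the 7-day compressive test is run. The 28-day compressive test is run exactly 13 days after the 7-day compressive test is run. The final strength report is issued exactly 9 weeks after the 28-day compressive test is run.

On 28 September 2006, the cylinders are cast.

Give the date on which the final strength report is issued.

The cylinders are cast: Sep 28, 2006.
The cylinders are demolded: Sep 28, 2006 + 7 weeks = Nov 16, 2006.
The 7-day compressive test is run: Nov 16, 2006 + 9 weeks = Jan 18, 2007.
The 28-day compressive test is run: Jan 18, 2007 + 13 days = Jan 31, 2007.
The final strength report is issued: Jan 31, 2007 + 9 weeks = Apr 4, 2007.

4 April 2007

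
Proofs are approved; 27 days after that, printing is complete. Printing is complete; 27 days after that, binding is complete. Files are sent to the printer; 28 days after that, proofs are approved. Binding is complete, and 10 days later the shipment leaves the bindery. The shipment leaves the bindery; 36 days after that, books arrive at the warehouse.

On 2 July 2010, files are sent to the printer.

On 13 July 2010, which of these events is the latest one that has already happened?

Files are sent to the printer

Files are sent to the printer: Jul 2, 2010.
Proofs are approved: Jul 2, 2010 + 28 days = Jul 30, 2010.
Printing is complete: Jul 30, 2010 + 27 days = Aug 26, 2010.
Binding is complete: Aug 26, 2010 + 27 days = Sep 22, 2010.
The shipment leaves the bindery: Sep 22, 2010 + 10 days = Oct 2, 2010.
Books arrive at the warehouse: Oct 2, 2010 + 36 days = Nov 7, 2010.
Jul 13, 2010 falls between when files are sent to the printer (Jul 2, 2010) and when proofs are approved (Jul 30, 2010).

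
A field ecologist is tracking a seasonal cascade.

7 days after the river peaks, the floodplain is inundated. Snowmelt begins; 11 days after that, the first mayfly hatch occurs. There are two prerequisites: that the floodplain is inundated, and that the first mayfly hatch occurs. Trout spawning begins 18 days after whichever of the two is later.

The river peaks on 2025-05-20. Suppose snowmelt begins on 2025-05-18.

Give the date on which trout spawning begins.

2025-06-16

The river peaks: May 20, 2025.
The floodplain is inundated: May 20, 2025 + 7 days = May 27, 2025.
Snowmelt begins: May 18, 2025.
The first mayfly hatch occurs: May 18, 2025 + 11 days = May 29, 2025.
Both prerequisites met — the floodplain is inundated (May 27, 2025), the first mayfly hatch occurs (May 29, 2025); the later is May 29, 2025.
Trout spawning begins: May 29, 2025 + 18 days = Jun 16, 2025.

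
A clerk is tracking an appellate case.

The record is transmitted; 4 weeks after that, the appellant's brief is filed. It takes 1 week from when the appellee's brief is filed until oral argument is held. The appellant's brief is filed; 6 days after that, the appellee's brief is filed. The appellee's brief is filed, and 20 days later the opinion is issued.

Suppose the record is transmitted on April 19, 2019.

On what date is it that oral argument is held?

The record is transmitted: Apr 19, 2019.
The appellant's brief is filed: Apr 19, 2019 + 4 weeks = May 17, 2019.
The appellee's brief is filed: May 17, 2019 + 6 days = May 23, 2019.
Oral argument is held: May 23, 2019 + 1 week = May 30, 2019.

May 30, 2019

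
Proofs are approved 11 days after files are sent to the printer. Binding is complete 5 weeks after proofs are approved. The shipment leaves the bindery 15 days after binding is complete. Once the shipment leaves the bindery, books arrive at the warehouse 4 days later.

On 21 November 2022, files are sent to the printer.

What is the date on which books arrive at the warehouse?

25 January 2023

Files are sent to the printer: Nov 21, 2022.
Proofs are approved: Nov 21, 2022 + 11 days = Dec 2, 2022.
Binding is complete: Dec 2, 2022 + 5 weeks = Jan 6, 2023.
The shipment leaves the bindery: Jan 6, 2023 + 15 days = Jan 21, 2023.
Books arrive at the warehouse: Jan 21, 2023 + 4 days = Jan 25, 2023.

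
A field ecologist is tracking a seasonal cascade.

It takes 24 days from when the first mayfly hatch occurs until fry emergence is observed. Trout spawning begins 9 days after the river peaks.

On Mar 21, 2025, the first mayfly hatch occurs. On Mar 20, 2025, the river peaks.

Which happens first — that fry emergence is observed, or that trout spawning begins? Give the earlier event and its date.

Trout spawning begins — Mar 29, 2025

The first mayfly hatch occurs: Mar 21, 2025.
Fry emergence is observed: Mar 21, 2025 + 24 days = Apr 14, 2025.
The river peaks: Mar 20, 2025.
Trout spawning begins: Mar 20, 2025 + 9 days = Mar 29, 2025.
Comparing: fry emergence is observed on Apr 14, 2025 vs trout spawning begins on Mar 29, 2025. Earlier: trout spawning begins.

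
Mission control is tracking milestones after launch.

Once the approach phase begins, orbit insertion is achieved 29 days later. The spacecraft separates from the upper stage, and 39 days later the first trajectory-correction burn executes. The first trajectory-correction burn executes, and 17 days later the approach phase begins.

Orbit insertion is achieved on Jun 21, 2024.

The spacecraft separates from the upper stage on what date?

Mar 28, 2024

Orbit insertion is achieved: Jun 21, 2024.
The approach phase begins: Jun 21, 2024 − 29 days = May 23, 2024.
The first trajectory-correction burn executes: May 23, 2024 − 17 days = May 6, 2024.
The spacecraft separates from the upper stage: May 6, 2024 − 39 days = Mar 28, 2024.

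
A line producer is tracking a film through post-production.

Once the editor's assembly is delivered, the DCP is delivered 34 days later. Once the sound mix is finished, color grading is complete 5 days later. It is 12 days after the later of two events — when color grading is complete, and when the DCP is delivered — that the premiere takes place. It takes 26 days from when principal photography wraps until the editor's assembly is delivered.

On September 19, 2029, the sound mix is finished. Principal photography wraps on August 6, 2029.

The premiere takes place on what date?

The sound mix is finished: Sep 19, 2029.
Color grading is complete: Sep 19, 2029 + 5 days = Sep 24, 2029.
Principal photography wraps: Aug 6, 2029.
The editor's assembly is delivered: Aug 6, 2029 + 26 days = Sep 1, 2029.
The DCP is delivered: Sep 1, 2029 + 34 days = Oct 5, 2029.
Both prerequisites met — color grading is complete (Sep 24, 2029), the DCP is delivered (Oct 5, 2029); the later is Oct 5, 2029.
The premiere takes place: Oct 5, 2029 + 12 days = Oct 17, 2029.

October 17, 2029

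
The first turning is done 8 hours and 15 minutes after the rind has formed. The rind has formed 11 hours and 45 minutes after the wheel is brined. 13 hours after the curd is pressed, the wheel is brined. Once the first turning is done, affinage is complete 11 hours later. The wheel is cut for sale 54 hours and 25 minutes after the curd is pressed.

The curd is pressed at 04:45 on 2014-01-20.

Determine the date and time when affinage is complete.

The curd is pressed: 04:45 Jan 20, 2014.
The wheel is brined: 04:45 Jan 20, 2014 + 13h = 17:45 Jan 20, 2014.
The rind has formed: 17:45 Jan 20, 2014 + 11h45m = 05:30 Jan 21, 2014.
The first turning is done: 05:30 Jan 21, 2014 + 8h15m = 13:45 Jan 21, 2014.
Affinage is complete: 13:45 Jan 21, 2014 + 11h = 00:45 Jan 22, 2014.

00:45 on 2014-01-22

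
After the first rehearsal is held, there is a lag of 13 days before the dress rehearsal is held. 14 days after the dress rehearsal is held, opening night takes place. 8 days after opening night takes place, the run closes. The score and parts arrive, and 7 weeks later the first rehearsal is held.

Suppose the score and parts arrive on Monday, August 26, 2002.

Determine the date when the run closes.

The score and parts arrive: Aug 26, 2002.
The first rehearsal is held: Aug 26, 2002 + 7 weeks = Oct 14, 2002.
The dress rehearsal is held: Oct 14, 2002 + 13 days = Oct 27, 2002.
Opening night takes place: Oct 27, 2002 + 14 days = Nov 10, 2002.
The run closes: Nov 10, 2002 + 8 days = Nov 18, 2002.

Monday, November 18, 2002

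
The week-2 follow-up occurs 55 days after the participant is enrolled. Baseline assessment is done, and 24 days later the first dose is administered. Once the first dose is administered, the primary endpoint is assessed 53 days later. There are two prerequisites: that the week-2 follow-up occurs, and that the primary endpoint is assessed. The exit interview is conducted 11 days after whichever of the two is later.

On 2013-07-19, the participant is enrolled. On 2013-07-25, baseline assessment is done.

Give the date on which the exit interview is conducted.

The participant is enrolled: Jul 19, 2013.
The week-2 follow-up occurs: Jul 19, 2013 + 55 days = Sep 12, 2013.
Baseline assessment is done: Jul 25, 2013.
The first dose is administered: Jul 25, 2013 + 24 days = Aug 18, 2013.
The primary endpoint is assessed: Aug 18, 2013 + 53 days = Oct 10, 2013.
Both prerequisites met — the week-2 follow-up occurs (Sep 12, 2013), the primary endpoint is assessed (Oct 10, 2013); the later is Oct 10, 2013.
The exit interview is conducted: Oct 10, 2013 + 11 days = Oct 21, 2013.

2013-10-21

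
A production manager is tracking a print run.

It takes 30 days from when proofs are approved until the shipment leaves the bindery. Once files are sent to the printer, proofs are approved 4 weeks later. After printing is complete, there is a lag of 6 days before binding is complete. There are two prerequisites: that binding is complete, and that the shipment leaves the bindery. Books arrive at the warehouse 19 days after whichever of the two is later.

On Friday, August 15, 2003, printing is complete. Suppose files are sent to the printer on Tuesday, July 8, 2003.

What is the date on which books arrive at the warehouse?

Printing is complete: Aug 15, 2003.
Binding is complete: Aug 15, 2003 + 6 days = Aug 21, 2003.
Files are sent to the printer: Jul 8, 2003.
Proofs are approved: Jul 8, 2003 + 4 weeks = Aug 5, 2003.
The shipment leaves the bindery: Aug 5, 2003 + 30 days = Sep 4, 2003.
Both prerequisites met — binding is complete (Aug 21, 2003), the shipment leaves the bindery (Sep 4, 2003); the later is Sep 4, 2003.
Books arrive at the warehouse: Sep 4, 2003 + 19 days = Sep 23, 2003.

Tuesday, September 23, 2003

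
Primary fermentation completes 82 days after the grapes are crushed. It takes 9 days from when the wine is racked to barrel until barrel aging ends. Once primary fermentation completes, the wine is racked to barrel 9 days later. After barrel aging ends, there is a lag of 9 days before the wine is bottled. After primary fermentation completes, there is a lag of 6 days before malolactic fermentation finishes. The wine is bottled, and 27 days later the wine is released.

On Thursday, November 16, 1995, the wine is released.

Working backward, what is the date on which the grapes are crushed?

The wine is released: Nov 16, 1995.
The wine is bottled: Nov 16, 1995 − 27 days = Oct 20, 1995.
Barrel aging ends: Oct 20, 1995 − 9 days = Oct 11, 1995.
The wine is racked to barrel: Oct 11, 1995 − 9 days = Oct 2, 1995.
Primary fermentation completes: Oct 2, 1995 − 9 days = Sep 23, 1995.
The grapes are crushed: Sep 23, 1995 − 82 days = Jul 3, 1995.

Monday, July 3, 1995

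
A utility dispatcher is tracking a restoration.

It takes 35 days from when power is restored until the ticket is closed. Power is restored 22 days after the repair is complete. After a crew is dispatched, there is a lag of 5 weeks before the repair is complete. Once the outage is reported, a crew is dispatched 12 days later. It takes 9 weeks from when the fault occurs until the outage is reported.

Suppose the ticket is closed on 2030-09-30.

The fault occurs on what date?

2030-04-16

The ticket is closed: Sep 30, 2030.
Power is restored: Sep 30, 2030 − 35 days = Aug 26, 2030.
The repair is complete: Aug 26, 2030 − 22 days = Aug 4, 2030.
A crew is dispatched: Aug 4, 2030 − 5 weeks = Jun 30, 2030.
The outage is reported: Jun 30, 2030 − 12 days = Jun 18, 2030.
The fault occurs: Jun 18, 2030 − 9 weeks = Apr 16, 2030.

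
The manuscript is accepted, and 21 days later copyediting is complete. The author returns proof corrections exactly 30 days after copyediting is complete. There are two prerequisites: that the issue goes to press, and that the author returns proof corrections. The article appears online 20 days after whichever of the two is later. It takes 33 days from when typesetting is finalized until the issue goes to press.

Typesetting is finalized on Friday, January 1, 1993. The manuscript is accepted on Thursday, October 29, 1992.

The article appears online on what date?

Typesetting is finalized: Jan 1, 1993.
The issue goes to press: Jan 1, 1993 + 33 days = Feb 3, 1993.
The manuscript is accepted: Oct 29, 1992.
Copyediting is complete: Oct 29, 1992 + 21 days = Nov 19, 1992.
The author returns proof corrections: Nov 19, 1992 + 30 days = Dec 19, 1992.
Both prerequisites met — the issue goes to press (Feb 3, 1993), the author returns proof corrections (Dec 19, 1992); the later is Feb 3, 1993.
The article appears online: Feb 3, 1993 + 20 days = Feb 23, 1993.

Tuesday, February 23, 1993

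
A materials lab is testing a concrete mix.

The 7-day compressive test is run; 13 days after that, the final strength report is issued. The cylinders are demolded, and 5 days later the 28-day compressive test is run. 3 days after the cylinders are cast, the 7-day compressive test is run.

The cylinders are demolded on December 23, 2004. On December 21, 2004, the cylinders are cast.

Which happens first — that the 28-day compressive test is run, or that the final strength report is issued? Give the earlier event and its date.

The 28-day compressive test is run — December 28, 2004

The cylinders are demolded: Dec 23, 2004.
The 28-day compressive test is run: Dec 23, 2004 + 5 days = Dec 28, 2004.
The cylinders are cast: Dec 21, 2004.
The 7-day compressive test is run: Dec 21, 2004 + 3 days = Dec 24, 2004.
The final strength report is issued: Dec 24, 2004 + 13 days = Jan 6, 2005.
Comparing: the 28-day compressive test is run on Dec 28, 2004 vs the final strength report is issued on Jan 6, 2005. Earlier: the 28-day compressive test is run.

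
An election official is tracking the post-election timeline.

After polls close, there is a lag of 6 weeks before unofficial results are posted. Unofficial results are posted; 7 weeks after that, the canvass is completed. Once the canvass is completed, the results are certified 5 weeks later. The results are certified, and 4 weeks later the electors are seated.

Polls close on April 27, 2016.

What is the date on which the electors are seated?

September 28, 2016

Polls close: Apr 27, 2016.
Unofficial results are posted: Apr 27, 2016 + 6 weeks = Jun 8, 2016.
The canvass is completed: Jun 8, 2016 + 7 weeks = Jul 27, 2016.
The results are certified: Jul 27, 2016 + 5 weeks = Aug 31, 2016.
The electors are seated: Aug 31, 2016 + 4 weeks = Sep 28, 2016.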